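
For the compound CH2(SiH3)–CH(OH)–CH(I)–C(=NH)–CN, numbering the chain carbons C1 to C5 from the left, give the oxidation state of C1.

-3

Each bond to a more electronegative atom (O, N, halogen) counts +1, each bond to a less electronegative atom (H, metal, B, Si) counts −1, and each C–C bond counts 0.
C1 has one bond to C (0), one bond to Si (-1), one bond to H (-1), one bond to H (-1).
Oxidation state = 0 − 1 − 1 − 1 = -3.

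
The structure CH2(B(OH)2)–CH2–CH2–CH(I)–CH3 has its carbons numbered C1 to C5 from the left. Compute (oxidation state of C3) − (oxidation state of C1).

+1

C3: 2C, 2H → 0 − 2 = -2
C1: 1C, 2H, 1B → 0 − 2 − 1 = -3
Difference: -2 − (-3) = +1.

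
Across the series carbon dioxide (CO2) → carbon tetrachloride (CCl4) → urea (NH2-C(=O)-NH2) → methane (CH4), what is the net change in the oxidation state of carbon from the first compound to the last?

Carbon oxidation states along the series — carbon dioxide: +4, carbon tetrachloride: +4, urea: +4, methane: -4.
Net change = -4 − (+4) = -8.

-8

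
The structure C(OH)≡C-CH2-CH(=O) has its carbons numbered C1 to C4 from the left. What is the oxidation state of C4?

+1

C4 has one bond to C (0), one bond to H (-1), a double bond to O (2×+1 = +2).
Oxidation state = 0 − 1 + 2 = +1.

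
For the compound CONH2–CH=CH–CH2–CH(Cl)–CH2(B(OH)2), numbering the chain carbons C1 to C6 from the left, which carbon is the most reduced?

C6

Tallying each carbon's bonds:
C1: 1C, 2O, 1N → 0 + 2 + 1 = +3
C2: 3C, 1H → 0 − 1 = -1
C3: 3C, 1H → 0 − 1 = -1
C4: 2C, 2H → 0 − 2 = -2
C5: 2C, 1H, 1Cl → 0 − 1 + 1 = 0
C6: 1C, 2H, 1B → 0 − 2 − 1 = -3
The most reduced carbon is C6 at -3.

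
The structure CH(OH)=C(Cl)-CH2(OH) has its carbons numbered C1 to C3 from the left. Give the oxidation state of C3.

-1

Count +1 for every bond to an atom more electronegative than carbon and −1 for every bond to one less electronegative; C–C bonds are 0.
C3 has one bond to C (0), one bond to H (-1), one bond to H (-1), one bond to O (+1).
Oxidation state = 0 − 1 − 1 + 1 = -1.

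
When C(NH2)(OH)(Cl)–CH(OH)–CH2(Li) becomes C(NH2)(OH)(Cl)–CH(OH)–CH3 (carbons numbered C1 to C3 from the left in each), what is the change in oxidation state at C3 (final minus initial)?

0

Before: C3 has 1 bond to C, 2 bonds to H, 1 bond to Li → oxidation state -3.
After: C3 has 1 bond to C, 3 bonds to H → oxidation state -3.
Δ = -3 − (-3) = 0, so no net redox change at C3.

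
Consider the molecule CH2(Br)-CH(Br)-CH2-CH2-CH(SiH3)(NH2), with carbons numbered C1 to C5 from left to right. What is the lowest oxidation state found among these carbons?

Assign +1 per bond to O/N/halogen, −1 per bond to H or an electropositive element, and 0 per bond to carbon. Tallying each carbon:
C1: 1C, 2H, 1Br → 0 − 2 + 1 = -1
C2: 2C, 1H, 1Br → 0 − 1 + 1 = 0
C3: 2C, 2H → 0 − 2 = -2
C4: 2C, 2H → 0 − 2 = -2
C5: 1C, 1H, 1N, 1Si → 0 − 1 + 1 − 1 = -1
The lowest value is -2.

-2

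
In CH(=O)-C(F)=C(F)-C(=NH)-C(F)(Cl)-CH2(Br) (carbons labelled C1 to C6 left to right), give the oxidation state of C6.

Bonds to more-electronegative neighbours contribute +1 each, bonds to H or metals contribute −1 each, and C–C bonds contribute 0.
C6 has one bond to C (0), one bond to H (-1), one bond to H (-1), one bond to Br (+1).
Oxidation state = 0 − 1 − 1 + 1 = -1.

-1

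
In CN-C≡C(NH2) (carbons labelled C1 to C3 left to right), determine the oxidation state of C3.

+1

C3 has a triple bond to C (3×0 = 0), one bond to N (+1).
Oxidation state = 0 + 1 = +1.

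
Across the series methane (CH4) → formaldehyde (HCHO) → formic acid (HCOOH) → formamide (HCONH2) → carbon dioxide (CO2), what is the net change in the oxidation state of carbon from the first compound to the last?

Carbon oxidation states along the series — methane: -4, formaldehyde: 0, formic acid: +2, formamide: +2, carbon dioxide: +4.
Net change = +4 − (-4) = +8.

+8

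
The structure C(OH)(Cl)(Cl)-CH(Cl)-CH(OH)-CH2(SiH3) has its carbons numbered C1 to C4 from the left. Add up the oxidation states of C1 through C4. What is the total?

0

Count +1 for every bond to an atom more electronegative than carbon and −1 for every bond to one less electronegative; C–C bonds are 0. Tallying each carbon:
C1: 1C, 1O, 2Cl → 0 + 1 + 2 = +3
C2: 2C, 1H, 1Cl → 0 − 1 + 1 = 0
C3: 2C, 1H, 1O → 0 − 1 + 1 = 0
C4: 1C, 2H, 1Si → 0 − 2 − 1 = -3
Sum = +3 + 0 + 0 − 3 = 0.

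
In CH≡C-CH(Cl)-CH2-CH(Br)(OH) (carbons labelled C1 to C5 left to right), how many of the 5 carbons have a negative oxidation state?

Tallying each carbon's bonds:
C1: 3C, 1H → 0 − 1 = -1
C2: 4C → 0 = 0
C3: 2C, 1H, 1Cl → 0 − 1 + 1 = 0
C4: 2C, 2H → 0 − 2 = -2
C5: 1C, 1H, 1O, 1Br → 0 − 1 + 1 + 1 = +1
2 carbons (C1, C4) meet the condition.

2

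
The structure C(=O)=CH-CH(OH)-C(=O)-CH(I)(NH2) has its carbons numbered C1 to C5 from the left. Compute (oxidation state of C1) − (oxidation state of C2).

C1: 2C, 2O → 0 + 2 = +2
C2: 3C, 1H → 0 − 1 = -1
Difference: +2 − (-1) = +3.

+3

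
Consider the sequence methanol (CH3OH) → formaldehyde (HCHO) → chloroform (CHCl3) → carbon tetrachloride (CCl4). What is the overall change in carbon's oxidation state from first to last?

+6

Carbon oxidation states along the series — methanol: -2, formaldehyde: 0, chloroform: +2, carbon tetrachloride: +4.
Net change = +4 − (-2) = +6.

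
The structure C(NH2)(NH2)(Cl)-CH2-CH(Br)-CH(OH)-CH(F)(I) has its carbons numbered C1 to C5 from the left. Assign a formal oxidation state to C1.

C1 has one bond to C (0), one bond to N (+1), one bond to N (+1), one bond to Cl (+1).
Oxidation state = 0 + 1 + 1 + 1 = +3.

+3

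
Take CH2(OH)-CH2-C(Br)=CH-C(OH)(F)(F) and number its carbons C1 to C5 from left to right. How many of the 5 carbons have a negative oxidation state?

3

Tallying each carbon's bonds:
C1: 1C, 2H, 1O → 0 − 2 + 1 = -1
C2: 2C, 2H → 0 − 2 = -2
C3: 3C, 1Br → 0 + 1 = +1
C4: 3C, 1H → 0 − 1 = -1
C5: 1C, 1O, 2F → 0 + 1 + 2 = +3
3 carbons (C1, C2, C4) meet the condition.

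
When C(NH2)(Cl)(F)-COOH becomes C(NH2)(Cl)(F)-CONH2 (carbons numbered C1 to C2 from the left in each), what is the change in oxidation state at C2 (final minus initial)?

Before: C2 has 1 bond to C, 3 bonds to O → oxidation state +3.
After: C2 has 1 bond to C, 2 bonds to O, 1 bond to N → oxidation state +3.
Δ = +3 − (+3) = 0, so no net redox change at C2.

0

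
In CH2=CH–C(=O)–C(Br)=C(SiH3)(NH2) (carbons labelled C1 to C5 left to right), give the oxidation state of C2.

-1

Each bond to a more electronegative atom (O, N, halogen) counts +1, each bond to a less electronegative atom (H, metal, B, Si) counts −1, and each C–C bond counts 0.
C2 has a double bond to C (2×0 = 0), one bond to C (0), one bond to H (-1).
Oxidation state = 0 + 0 − 1 = -1.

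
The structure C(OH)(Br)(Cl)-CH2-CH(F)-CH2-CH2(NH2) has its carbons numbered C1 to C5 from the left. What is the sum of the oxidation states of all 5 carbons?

-2

Tallying each carbon's bonds:
C1: 1C, 1O, 1Cl, 1Br → 0 + 1 + 1 + 1 = +3
C2: 2C, 2H → 0 − 2 = -2
C3: 2C, 1H, 1F → 0 − 1 + 1 = 0
C4: 2C, 2H → 0 − 2 = -2
C5: 1C, 2H, 1N → 0 − 2 + 1 = -1
Sum = +3 − 2 + 0 − 2 − 1 = -2.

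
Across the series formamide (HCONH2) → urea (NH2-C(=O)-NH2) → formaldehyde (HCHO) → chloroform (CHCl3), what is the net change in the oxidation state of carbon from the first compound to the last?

0

Carbon oxidation states along the series — formamide: +2, urea: +4, formaldehyde: 0, chloroform: +2.
Net change = +2 − (+2) = 0.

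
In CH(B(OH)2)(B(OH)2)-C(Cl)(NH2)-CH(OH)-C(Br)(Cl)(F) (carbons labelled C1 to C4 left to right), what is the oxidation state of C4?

+3

C4 has one bond to C (0), one bond to Br (+1), one bond to Cl (+1), one bond to F (+1).
Oxidation state = 0 + 1 + 1 + 1 = +3.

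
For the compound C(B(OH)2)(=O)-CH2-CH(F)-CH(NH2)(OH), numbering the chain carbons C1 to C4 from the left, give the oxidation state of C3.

0

C3 has one bond to C (0), one bond to C (0), one bond to H (-1), one bond to F (+1).
Oxidation state = 0 + 0 − 1 + 1 = 0.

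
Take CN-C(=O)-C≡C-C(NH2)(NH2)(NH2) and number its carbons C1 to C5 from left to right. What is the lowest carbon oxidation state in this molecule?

0

Assign +1 per bond to O/N/halogen, −1 per bond to H or an electropositive element, and 0 per bond to carbon. Tallying each carbon:
C1: 1C, 3N → 0 + 3 = +3
C2: 2C, 2O → 0 + 2 = +2
C3: 4C → 0 = 0
C4: 4C → 0 = 0
C5: 1C, 3N → 0 + 3 = +3
The lowest value is 0.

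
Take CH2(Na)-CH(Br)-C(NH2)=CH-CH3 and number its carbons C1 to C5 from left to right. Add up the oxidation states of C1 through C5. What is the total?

-6

Bonds to more-electronegative neighbours contribute +1 each, bonds to H or metals contribute −1 each, and C–C bonds contribute 0. Tallying each carbon:
C1: 1C, 2H, 1Na → 0 − 2 − 1 = -3
C2: 2C, 1H, 1Br → 0 − 1 + 1 = 0
C3: 3C, 1N → 0 + 1 = +1
C4: 3C, 1H → 0 − 1 = -1
C5: 1C, 3H → 0 − 3 = -3
Sum = -3 + 0 + 1 − 1 − 3 = -6.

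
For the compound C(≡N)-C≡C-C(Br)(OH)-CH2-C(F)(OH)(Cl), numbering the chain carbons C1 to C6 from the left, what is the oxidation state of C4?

+2

Assign +1 per bond to O/N/halogen, −1 per bond to H or an electropositive element, and 0 per bond to carbon.
C4 has one bond to C (0), one bond to C (0), one bond to Br (+1), one bond to O (+1).
Oxidation state = 0 + 0 + 1 + 1 = +2.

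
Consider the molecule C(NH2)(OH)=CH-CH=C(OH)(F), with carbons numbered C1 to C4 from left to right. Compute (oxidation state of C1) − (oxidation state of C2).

+3

C1: 2C, 1O, 1N → 0 + 1 + 1 = +2
C2: 3C, 1H → 0 − 1 = -1
Difference: +2 − (-1) = +3.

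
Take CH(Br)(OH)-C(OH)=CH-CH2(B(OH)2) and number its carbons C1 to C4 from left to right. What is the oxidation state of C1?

C1 has one bond to C (0), one bond to H (-1), one bond to Br (+1), one bond to O (+1).
Oxidation state = 0 − 1 + 1 + 1 = +1.

+1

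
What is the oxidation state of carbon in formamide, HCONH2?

Each bond to a more electronegative atom (O, N, halogen) counts +1, each bond to a less electronegative atom (H, metal, B, Si) counts −1, and each C–C bond counts 0.
The carbon has one bond to H (-1), a double bond to O (2×+1 = +2), one bond to N (+1).
Oxidation state = -1 + 2 + 1 = +2.

+2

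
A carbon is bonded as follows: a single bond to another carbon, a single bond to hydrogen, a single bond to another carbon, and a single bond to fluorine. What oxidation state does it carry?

0

Assign +1 per bond to O/N/halogen, −1 per bond to H or an electropositive element, and 0 per bond to carbon.
The carbon has one bond to C (0), one bond to C (0), one bond to H (-1), one bond to F (+1).
Oxidation state = 0 + 0 − 1 + 1 = 0.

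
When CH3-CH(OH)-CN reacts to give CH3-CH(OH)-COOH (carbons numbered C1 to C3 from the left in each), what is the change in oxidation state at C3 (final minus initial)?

0

Before: C3 has 1 bond to C, 3 bonds to N → oxidation state +3.
After: C3 has 1 bond to C, 3 bonds to O → oxidation state +3.
Δ = +3 − (+3) = 0, so no net redox change at C3.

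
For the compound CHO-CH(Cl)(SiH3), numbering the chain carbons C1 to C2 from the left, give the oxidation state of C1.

+1

Bonds to more-electronegative neighbours contribute +1 each, bonds to H or metals contribute −1 each, and C–C bonds contribute 0.
C1 has one bond to C (0), one bond to H (-1), a double bond to O (2×+1 = +2).
Oxidation state = 0 − 1 + 2 = +1.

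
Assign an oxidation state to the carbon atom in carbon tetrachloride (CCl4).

Bonds to more-electronegative neighbours contribute +1 each, bonds to H or metals contribute −1 each, and C–C bonds contribute 0.
The carbon has one bond to Cl (+1), one bond to Cl (+1), one bond to Cl (+1), one bond to Cl (+1).
Oxidation state = +1 + 1 + 1 + 1 = +4.

+4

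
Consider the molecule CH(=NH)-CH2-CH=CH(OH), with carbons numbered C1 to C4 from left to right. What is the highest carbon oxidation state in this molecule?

Each bond to a more electronegative atom (O, N, halogen) counts +1, each bond to a less electronegative atom (H, metal, B, Si) counts −1, and each C–C bond counts 0. Tallying each carbon:
C1: 1C, 1H, 2N → 0 − 1 + 2 = +1
C2: 2C, 2H → 0 − 2 = -2
C3: 3C, 1H → 0 − 1 = -1
C4: 2C, 1H, 1O → 0 − 1 + 1 = 0
The highest value is +1.

+1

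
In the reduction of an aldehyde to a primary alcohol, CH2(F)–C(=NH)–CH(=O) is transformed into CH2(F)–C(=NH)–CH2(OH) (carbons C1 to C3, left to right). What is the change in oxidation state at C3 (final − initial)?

Before: C3 has 1 bond to C, 1 bond to H, 2 bonds to O → oxidation state +1.
After: C3 has 1 bond to C, 2 bonds to H, 1 bond to O → oxidation state -1.
Δ = -1 − (+1) = -2, so this is a reduction at C3.

-2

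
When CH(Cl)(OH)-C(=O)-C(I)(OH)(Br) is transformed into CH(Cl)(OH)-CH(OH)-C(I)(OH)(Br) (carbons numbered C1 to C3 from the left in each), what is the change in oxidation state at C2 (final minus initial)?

Before: C2 has 2 bonds to C, 2 bonds to O → oxidation state +2.
After: C2 has 2 bonds to C, 1 bond to H, 1 bond to O → oxidation state 0.
Δ = 0 − (+2) = -2, so this is a reduction at C2.

-2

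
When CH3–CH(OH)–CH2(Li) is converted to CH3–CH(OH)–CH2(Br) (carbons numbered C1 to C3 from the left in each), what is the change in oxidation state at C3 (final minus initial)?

Before: C3 has 1 bond to C, 2 bonds to H, 1 bond to Li → oxidation state -3.
After: C3 has 1 bond to C, 2 bonds to H, 1 bond to Br → oxidation state -1.
Δ = -1 − (-3) = +2, so this is an oxidation at C3.

+2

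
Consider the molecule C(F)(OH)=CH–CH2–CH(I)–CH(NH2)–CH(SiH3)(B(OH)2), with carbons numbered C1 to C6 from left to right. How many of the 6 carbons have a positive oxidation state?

Assign +1 per bond to O/N/halogen, −1 per bond to H or an electropositive element, and 0 per bond to carbon. Tallying each carbon:
C1: 2C, 1O, 1F → 0 + 1 + 1 = +2
C2: 3C, 1H → 0 − 1 = -1
C3: 2C, 2H → 0 − 2 = -2
C4: 2C, 1H, 1I → 0 − 1 + 1 = 0
C5: 2C, 1H, 1N → 0 − 1 + 1 = 0
C6: 1C, 1H, 1B, 1Si → 0 − 1 − 1 − 1 = -3
1 carbon (C1) meets the condition.

1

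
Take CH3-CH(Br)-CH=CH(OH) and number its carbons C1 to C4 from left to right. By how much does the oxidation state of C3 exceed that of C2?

-1

C3: 3C, 1H → 0 − 1 = -1
C2: 2C, 1H, 1Br → 0 − 1 + 1 = 0
Difference: -1 − (0) = -1.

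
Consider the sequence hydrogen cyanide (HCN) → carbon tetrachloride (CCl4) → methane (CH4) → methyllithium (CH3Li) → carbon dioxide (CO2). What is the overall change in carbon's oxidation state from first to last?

+2

Carbon oxidation states along the series — hydrogen cyanide: +2, carbon tetrachloride: +4, methane: -4, methyllithium: -4, carbon dioxide: +4.
Net change = +4 − (+2) = +2.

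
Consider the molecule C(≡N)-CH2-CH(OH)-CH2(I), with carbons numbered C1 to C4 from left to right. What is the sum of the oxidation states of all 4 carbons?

0

Bonds to more-electronegative neighbours contribute +1 each, bonds to H or metals contribute −1 each, and C–C bonds contribute 0. Tallying each carbon:
C1: 1C, 3N → 0 + 3 = +3
C2: 2C, 2H → 0 − 2 = -2
C3: 2C, 1H, 1O → 0 − 1 + 1 = 0
C4: 1C, 2H, 1I → 0 − 2 + 1 = -1
Sum = +3 − 2 + 0 − 1 = 0.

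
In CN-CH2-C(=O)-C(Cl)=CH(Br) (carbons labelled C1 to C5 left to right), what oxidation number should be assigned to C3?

+2

C3 has one bond to C (0), one bond to C (0), a double bond to O (2×+1 = +2).
Oxidation state = 0 + 0 + 2 = +2.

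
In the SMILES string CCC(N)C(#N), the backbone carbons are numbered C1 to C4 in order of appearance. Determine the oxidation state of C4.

+3

C4 has one bond to C (0), a triple bond to N (3×+1 = +3).
Oxidation state = 0 + 3 = +3.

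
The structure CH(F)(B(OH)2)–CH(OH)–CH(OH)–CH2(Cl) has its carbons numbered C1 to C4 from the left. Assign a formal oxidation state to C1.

-1

C1 has one bond to C (0), one bond to F (+1), one bond to H (-1), one bond to B (-1).
Oxidation state = 0 + 1 − 1 − 1 = -1.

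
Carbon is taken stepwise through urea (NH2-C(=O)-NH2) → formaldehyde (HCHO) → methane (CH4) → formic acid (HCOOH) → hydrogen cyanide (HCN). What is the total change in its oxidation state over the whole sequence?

Carbon oxidation states along the series — urea: +4, formaldehyde: 0, methane: -4, formic acid: +2, hydrogen cyanide: +2.
Net change = +2 − (+4) = -2.

-2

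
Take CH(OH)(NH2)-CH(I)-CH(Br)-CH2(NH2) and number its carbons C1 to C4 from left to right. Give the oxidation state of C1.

+1

C1 has one bond to C (0), one bond to O (+1), one bond to H (-1), one bond to N (+1).
Oxidation state = 0 + 1 − 1 + 1 = +1.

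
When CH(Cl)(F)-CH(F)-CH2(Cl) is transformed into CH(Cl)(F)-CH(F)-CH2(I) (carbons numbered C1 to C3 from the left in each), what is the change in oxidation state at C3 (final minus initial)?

0

Before: C3 has 1 bond to C, 2 bonds to H, 1 bond to Cl → oxidation state -1.
After: C3 has 1 bond to C, 2 bonds to H, 1 bond to I → oxidation state -1.
Δ = -1 − (-1) = 0, so no net redox change at C3.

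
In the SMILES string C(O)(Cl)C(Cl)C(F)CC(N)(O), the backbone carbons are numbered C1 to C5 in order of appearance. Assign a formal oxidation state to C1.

Bonds to more-electronegative neighbours contribute +1 each, bonds to H or metals contribute −1 each, and C–C bonds contribute 0.
C1 has one bond to C (0), one bond to O (+1), one bond to H (-1), one bond to Cl (+1).
Oxidation state = 0 + 1 − 1 + 1 = +1.

+1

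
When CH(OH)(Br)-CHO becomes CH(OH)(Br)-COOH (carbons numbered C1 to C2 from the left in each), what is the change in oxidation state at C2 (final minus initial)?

Before: C2 has 1 bond to C, 1 bond to H, 2 bonds to O → oxidation state +1.
After: C2 has 1 bond to C, 3 bonds to O → oxidation state +3.
Δ = +3 − (+1) = +2, so this is an oxidation at C2.

+2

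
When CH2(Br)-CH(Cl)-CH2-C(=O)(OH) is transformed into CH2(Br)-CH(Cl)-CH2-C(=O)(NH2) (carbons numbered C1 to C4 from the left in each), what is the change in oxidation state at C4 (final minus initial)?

0

Before: C4 has 1 bond to C, 3 bonds to O → oxidation state +3.
After: C4 has 1 bond to C, 2 bonds to O, 1 bond to N → oxidation state +3.
Δ = +3 − (+3) = 0, so no net redox change at C4.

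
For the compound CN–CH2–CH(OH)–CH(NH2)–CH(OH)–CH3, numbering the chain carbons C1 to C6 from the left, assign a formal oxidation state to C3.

0

C3 has one bond to C (0), one bond to C (0), one bond to O (+1), one bond to H (-1).
Oxidation state = 0 + 0 + 1 − 1 = 0.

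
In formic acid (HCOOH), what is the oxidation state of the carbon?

The carbon has one bond to H (-1), a double bond to O (2×+1 = +2), one bond to O (+1).
Oxidation state = -1 + 2 + 1 = +2.

+2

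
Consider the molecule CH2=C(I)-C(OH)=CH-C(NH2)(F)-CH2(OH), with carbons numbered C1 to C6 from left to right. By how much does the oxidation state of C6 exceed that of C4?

C6: 1C, 2H, 1O → 0 − 2 + 1 = -1
C4: 3C, 1H → 0 − 1 = -1
Difference: -1 − (-1) = 0.

0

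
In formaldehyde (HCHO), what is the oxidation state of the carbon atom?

0

Each bond to a more electronegative atom (O, N, halogen) counts +1, each bond to a less electronegative atom (H, metal, B, Si) counts −1, and each C–C bond counts 0.
The carbon has one bond to H (-1), one bond to H (-1), a double bond to O (2×+1 = +2).
Oxidation state = -1 − 1 + 2 = 0.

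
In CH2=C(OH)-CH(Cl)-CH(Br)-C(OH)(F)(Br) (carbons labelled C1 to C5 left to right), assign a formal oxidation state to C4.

Assign +1 per bond to O/N/halogen, −1 per bond to H or an electropositive element, and 0 per bond to carbon.
C4 has one bond to C (0), one bond to C (0), one bond to Br (+1), one bond to H (-1).
Oxidation state = 0 + 0 + 1 − 1 = 0.

0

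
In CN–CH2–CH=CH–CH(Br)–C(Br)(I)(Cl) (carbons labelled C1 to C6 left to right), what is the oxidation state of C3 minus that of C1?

C3: 3C, 1H → 0 − 1 = -1
C1: 1C, 3N → 0 + 3 = +3
Difference: -1 − (+3) = -4.

-4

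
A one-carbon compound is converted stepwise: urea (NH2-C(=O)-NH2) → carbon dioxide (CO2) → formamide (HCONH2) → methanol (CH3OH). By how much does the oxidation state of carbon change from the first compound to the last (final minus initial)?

Carbon oxidation states along the series — urea: +4, carbon dioxide: +4, formamide: +2, methanol: -2.
Net change = -2 − (+4) = -6.

-6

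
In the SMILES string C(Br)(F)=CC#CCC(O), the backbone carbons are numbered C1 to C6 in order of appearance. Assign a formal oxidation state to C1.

C1 has a double bond to C (2×0 = 0), one bond to Br (+1), one bond to F (+1).
Oxidation state = 0 + 1 + 1 = +2.

+2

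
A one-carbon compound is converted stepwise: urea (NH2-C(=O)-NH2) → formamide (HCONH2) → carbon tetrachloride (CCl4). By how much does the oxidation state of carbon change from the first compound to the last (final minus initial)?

Carbon oxidation states along the series — urea: +4, formamide: +2, carbon tetrachloride: +4.
Net change = +4 − (+4) = 0.

0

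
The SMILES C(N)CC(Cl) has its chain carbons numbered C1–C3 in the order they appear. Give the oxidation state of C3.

-1

Bonds to more-electronegative neighbours contribute +1 each, bonds to H or metals contribute −1 each, and C–C bonds contribute 0.
C3 has one bond to C (0), one bond to H (-1), one bond to H (-1), one bond to Cl (+1).
Oxidation state = 0 − 1 − 1 + 1 = -1.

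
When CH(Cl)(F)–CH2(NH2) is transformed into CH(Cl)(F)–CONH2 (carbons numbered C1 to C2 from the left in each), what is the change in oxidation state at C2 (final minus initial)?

Before: C2 has 1 bond to C, 2 bonds to H, 1 bond to N → oxidation state -1.
After: C2 has 1 bond to C, 2 bonds to O, 1 bond to N → oxidation state +3.
Δ = +3 − (-1) = +4, so this is an oxidation at C2.

+4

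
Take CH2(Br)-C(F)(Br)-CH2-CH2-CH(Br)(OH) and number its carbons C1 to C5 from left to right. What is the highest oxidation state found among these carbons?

Assign +1 per bond to O/N/halogen, −1 per bond to H or an electropositive element, and 0 per bond to carbon. Tallying each carbon:
C1: 1C, 2H, 1Br → 0 − 2 + 1 = -1
C2: 2C, 1F, 1Br → 0 + 1 + 1 = +2
C3: 2C, 2H → 0 − 2 = -2
C4: 2C, 2H → 0 − 2 = -2
C5: 1C, 1H, 1O, 1Br → 0 − 1 + 1 + 1 = +1
The highest value is +2.

+2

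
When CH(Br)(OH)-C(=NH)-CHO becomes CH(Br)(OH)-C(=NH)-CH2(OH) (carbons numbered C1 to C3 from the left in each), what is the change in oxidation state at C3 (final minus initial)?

Before: C3 has 1 bond to C, 1 bond to H, 2 bonds to O → oxidation state +1.
After: C3 has 1 bond to C, 2 bonds to H, 1 bond to O → oxidation state -1.
Δ = -1 − (+1) = -2, so this is a reduction at C3.

-2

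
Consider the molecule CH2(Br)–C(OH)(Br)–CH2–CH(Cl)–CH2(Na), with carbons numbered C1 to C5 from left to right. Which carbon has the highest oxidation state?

Assign +1 per bond to O/N/halogen, −1 per bond to H or an electropositive element, and 0 per bond to carbon. Tallying each carbon:
C1: 1C, 2H, 1Br → 0 − 2 + 1 = -1
C2: 2C, 1O, 1Br → 0 + 1 + 1 = +2
C3: 2C, 2H → 0 − 2 = -2
C4: 2C, 1H, 1Cl → 0 − 1 + 1 = 0
C5: 1C, 2H, 1Na → 0 − 2 − 1 = -3
The most oxidised carbon is C2 at +2.

C2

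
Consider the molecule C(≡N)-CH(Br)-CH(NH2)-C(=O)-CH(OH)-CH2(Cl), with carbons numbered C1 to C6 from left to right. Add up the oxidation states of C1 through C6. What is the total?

+4

Tallying each carbon's bonds:
C1: 1C, 3N → 0 + 3 = +3
C2: 2C, 1H, 1Br → 0 − 1 + 1 = 0
C3: 2C, 1H, 1N → 0 − 1 + 1 = 0
C4: 2C, 2O → 0 + 2 = +2
C5: 2C, 1H, 1O → 0 − 1 + 1 = 0
C6: 1C, 2H, 1Cl → 0 − 2 + 1 = -1
Sum = +3 + 0 + 0 + 2 + 0 − 1 = +4.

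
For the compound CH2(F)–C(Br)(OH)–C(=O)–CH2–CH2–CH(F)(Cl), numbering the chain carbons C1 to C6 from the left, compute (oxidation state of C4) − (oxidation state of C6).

-3

C4: 2C, 2H → 0 − 2 = -2
C6: 1C, 1H, 1F, 1Cl → 0 − 1 + 1 + 1 = +1
Difference: -2 − (+1) = -3.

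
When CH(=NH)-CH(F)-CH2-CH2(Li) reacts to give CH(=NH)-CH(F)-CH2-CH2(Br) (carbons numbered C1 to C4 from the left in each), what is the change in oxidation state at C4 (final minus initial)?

+2

Before: C4 has 1 bond to C, 2 bonds to H, 1 bond to Li → oxidation state -3.
After: C4 has 1 bond to C, 2 bonds to H, 1 bond to Br → oxidation state -1.
Δ = -1 − (-3) = +2, so this is an oxidation at C4.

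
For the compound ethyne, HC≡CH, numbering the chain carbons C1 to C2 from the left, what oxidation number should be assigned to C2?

Each bond to a more electronegative atom (O, N, halogen) counts +1, each bond to a less electronegative atom (H, metal, B, Si) counts −1, and each C–C bond counts 0.
C2 has one bond to H (-1), a triple bond to C (3×0 = 0).
Oxidation state = -1 + 0 = -1.

-1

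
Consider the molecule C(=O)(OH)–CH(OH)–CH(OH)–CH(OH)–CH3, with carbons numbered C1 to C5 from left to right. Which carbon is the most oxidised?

C1

Each bond to a more electronegative atom (O, N, halogen) counts +1, each bond to a less electronegative atom (H, metal, B, Si) counts −1, and each C–C bond counts 0. Tallying each carbon:
C1: 1C, 3O → 0 + 3 = +3
C2: 2C, 1H, 1O → 0 − 1 + 1 = 0
C3: 2C, 1H, 1O → 0 − 1 + 1 = 0
C4: 2C, 1H, 1O → 0 − 1 + 1 = 0
C5: 1C, 3H → 0 − 3 = -3
The most oxidised carbon is C1 at +3.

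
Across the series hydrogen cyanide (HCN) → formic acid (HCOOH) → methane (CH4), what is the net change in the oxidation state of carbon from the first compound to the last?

-6

Carbon oxidation states along the series — hydrogen cyanide: +2, formic acid: +2, methane: -4.
Net change = -4 − (+2) = -6.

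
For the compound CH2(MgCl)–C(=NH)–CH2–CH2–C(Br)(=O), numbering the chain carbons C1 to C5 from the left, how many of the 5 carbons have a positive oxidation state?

Tallying each carbon's bonds:
C1: 1C, 2H, 1Mg → 0 − 2 − 1 = -3
C2: 2C, 2N → 0 + 2 = +2
C3: 2C, 2H → 0 − 2 = -2
C4: 2C, 2H → 0 − 2 = -2
C5: 1C, 2O, 1Br → 0 + 2 + 1 = +3
2 carbons (C2, C5) meet the condition.

2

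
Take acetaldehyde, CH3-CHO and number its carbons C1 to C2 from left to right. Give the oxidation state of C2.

+1

C2 has one bond to H (-1), a double bond to O (2×+1 = +2), one bond to C (0).
Oxidation state = -1 + 2 + 0 = +1.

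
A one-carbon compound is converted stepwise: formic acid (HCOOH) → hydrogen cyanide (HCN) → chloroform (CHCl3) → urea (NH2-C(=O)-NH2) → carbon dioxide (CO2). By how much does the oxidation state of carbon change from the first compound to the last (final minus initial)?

+2

Carbon oxidation states along the series — formic acid: +2, hydrogen cyanide: +2, chloroform: +2, urea: +4, carbon dioxide: +4.
Net change = +4 − (+2) = +2.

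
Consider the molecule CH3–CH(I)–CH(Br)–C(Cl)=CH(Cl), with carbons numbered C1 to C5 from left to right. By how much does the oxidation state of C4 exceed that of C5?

C4: 3C, 1Cl → 0 + 1 = +1
C5: 2C, 1H, 1Cl → 0 − 1 + 1 = 0
Difference: +1 − (0) = +1.

+1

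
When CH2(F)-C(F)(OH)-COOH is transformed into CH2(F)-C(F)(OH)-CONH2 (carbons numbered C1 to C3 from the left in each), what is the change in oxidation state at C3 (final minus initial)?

Before: C3 has 1 bond to C, 3 bonds to O → oxidation state +3.
After: C3 has 1 bond to C, 2 bonds to O, 1 bond to N → oxidation state +3.
Δ = +3 − (+3) = 0, so no net redox change at C3.

0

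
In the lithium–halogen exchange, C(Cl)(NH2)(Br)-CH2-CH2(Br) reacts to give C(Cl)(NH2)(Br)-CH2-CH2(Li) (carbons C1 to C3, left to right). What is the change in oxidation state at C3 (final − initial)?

Before: C3 has 1 bond to C, 2 bonds to H, 1 bond to Br → oxidation state -1.
After: C3 has 1 bond to C, 2 bonds to H, 1 bond to Li → oxidation state -3.
Δ = -3 − (-1) = -2, so this is a reduction at C3.

-2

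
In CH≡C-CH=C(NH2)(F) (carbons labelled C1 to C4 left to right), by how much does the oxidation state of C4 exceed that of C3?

C4: 2C, 1N, 1F → 0 + 1 + 1 = +2
C3: 3C, 1H → 0 − 1 = -1
Difference: +2 − (-1) = +3.

+3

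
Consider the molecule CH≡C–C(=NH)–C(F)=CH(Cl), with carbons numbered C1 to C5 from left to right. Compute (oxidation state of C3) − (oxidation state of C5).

+2

C3: 2C, 2N → 0 + 2 = +2
C5: 2C, 1H, 1Cl → 0 − 1 + 1 = 0
Difference: +2 − (0) = +2.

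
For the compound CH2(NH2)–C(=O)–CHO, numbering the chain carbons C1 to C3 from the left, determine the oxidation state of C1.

C1 has one bond to C (0), one bond to H (-1), one bond to H (-1), one bond to N (+1).
Oxidation state = 0 − 1 − 1 + 1 = -1.

-1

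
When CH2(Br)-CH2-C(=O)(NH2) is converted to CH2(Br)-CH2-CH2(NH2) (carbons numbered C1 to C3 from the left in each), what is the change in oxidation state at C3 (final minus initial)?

-4

Before: C3 has 1 bond to C, 2 bonds to O, 1 bond to N → oxidation state +3.
After: C3 has 1 bond to C, 2 bonds to H, 1 bond to N → oxidation state -1.
Δ = -1 − (+3) = -4, so this is a reduction at C3.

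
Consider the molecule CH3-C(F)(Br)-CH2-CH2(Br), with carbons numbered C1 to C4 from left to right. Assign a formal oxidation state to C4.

-1

C4 has one bond to C (0), one bond to H (-1), one bond to H (-1), one bond to Br (+1).
Oxidation state = 0 − 1 − 1 + 1 = -1.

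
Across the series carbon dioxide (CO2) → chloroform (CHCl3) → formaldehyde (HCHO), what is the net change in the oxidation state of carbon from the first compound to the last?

-4

Carbon oxidation states along the series — carbon dioxide: +4, chloroform: +2, formaldehyde: 0.
Net change = 0 − (+4) = -4.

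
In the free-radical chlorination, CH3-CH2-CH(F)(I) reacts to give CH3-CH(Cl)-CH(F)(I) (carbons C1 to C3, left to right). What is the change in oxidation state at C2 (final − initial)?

Before: C2 has 2 bonds to C, 2 bonds to H → oxidation state -2.
After: C2 has 2 bonds to C, 1 bond to H, 1 bond to Cl → oxidation state 0.
Δ = 0 − (-2) = +2, so this is an oxidation at C2.

+2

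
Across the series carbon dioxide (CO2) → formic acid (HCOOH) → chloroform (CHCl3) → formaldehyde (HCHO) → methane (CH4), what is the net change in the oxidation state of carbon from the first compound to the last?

Carbon oxidation states along the series — carbon dioxide: +4, formic acid: +2, chloroform: +2, formaldehyde: 0, methane: -4.
Net change = -4 − (+4) = -8.

-8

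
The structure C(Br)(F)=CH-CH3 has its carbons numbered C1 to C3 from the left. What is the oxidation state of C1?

C1 has a double bond to C (2×0 = 0), one bond to Br (+1), one bond to F (+1).
Oxidation state = 0 + 1 + 1 = +2.

+2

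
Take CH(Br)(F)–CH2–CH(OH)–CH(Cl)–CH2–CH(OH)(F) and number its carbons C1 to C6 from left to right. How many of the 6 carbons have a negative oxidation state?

2

Tallying each carbon's bonds:
C1: 1C, 1H, 1F, 1Br → 0 − 1 + 1 + 1 = +1
C2: 2C, 2H → 0 − 2 = -2
C3: 2C, 1H, 1O → 0 − 1 + 1 = 0
C4: 2C, 1H, 1Cl → 0 − 1 + 1 = 0
C5: 2C, 2H → 0 − 2 = -2
C6: 1C, 1H, 1O, 1F → 0 − 1 + 1 + 1 = +1
2 carbons (C2, C5) meet the condition.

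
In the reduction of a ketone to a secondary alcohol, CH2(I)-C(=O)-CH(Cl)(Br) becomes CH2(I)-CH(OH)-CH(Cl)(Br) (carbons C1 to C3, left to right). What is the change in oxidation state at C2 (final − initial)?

-2

Before: C2 has 2 bonds to C, 2 bonds to O → oxidation state +2.
After: C2 has 2 bonds to C, 1 bond to H, 1 bond to O → oxidation state 0.
Δ = 0 − (+2) = -2, so this is a reduction at C2.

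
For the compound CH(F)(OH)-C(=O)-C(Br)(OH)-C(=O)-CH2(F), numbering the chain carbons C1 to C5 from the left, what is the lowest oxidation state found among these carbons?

Tallying each carbon's bonds:
C1: 1C, 1H, 1O, 1F → 0 − 1 + 1 + 1 = +1
C2: 2C, 2O → 0 + 2 = +2
C3: 2C, 1O, 1Br → 0 + 1 + 1 = +2
C4: 2C, 2O → 0 + 2 = +2
C5: 1C, 2H, 1F → 0 − 2 + 1 = -1
The lowest value is -1.

-1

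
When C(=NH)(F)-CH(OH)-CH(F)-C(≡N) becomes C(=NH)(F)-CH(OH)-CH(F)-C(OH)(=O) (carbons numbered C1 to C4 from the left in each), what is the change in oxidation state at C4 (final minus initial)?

Before: C4 has 1 bond to C, 3 bonds to N → oxidation state +3.
After: C4 has 1 bond to C, 3 bonds to O → oxidation state +3.
Δ = +3 − (+3) = 0, so no net redox change at C4.

0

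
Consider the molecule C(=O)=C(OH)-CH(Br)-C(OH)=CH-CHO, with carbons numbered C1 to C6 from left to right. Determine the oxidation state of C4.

Count +1 for every bond to an atom more electronegative than carbon and −1 for every bond to one less electronegative; C–C bonds are 0.
C4 has one bond to C (0), a double bond to C (2×0 = 0), one bond to O (+1).
Oxidation state = 0 + 0 + 1 = +1.

+1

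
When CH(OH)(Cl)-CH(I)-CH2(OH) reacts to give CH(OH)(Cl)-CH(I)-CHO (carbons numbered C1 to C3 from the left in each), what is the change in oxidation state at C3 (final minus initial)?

Before: C3 has 1 bond to C, 2 bonds to H, 1 bond to O → oxidation state -1.
After: C3 has 1 bond to C, 1 bond to H, 2 bonds to O → oxidation state +1.
Δ = +1 − (-1) = +2, so this is an oxidation at C3.

+2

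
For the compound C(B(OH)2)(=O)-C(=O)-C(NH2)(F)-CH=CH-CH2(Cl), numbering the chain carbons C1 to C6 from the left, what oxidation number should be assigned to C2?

+2

C2 has one bond to C (0), one bond to C (0), a double bond to O (2×+1 = +2).
Oxidation state = 0 + 0 + 2 = +2.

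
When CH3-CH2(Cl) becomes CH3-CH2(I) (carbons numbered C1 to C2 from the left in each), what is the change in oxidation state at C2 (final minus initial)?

Before: C2 has 1 bond to C, 2 bonds to H, 1 bond to Cl → oxidation state -1.
After: C2 has 1 bond to C, 2 bonds to H, 1 bond to I → oxidation state -1.
Δ = -1 − (-1) = 0, so no net redox change at C2.

0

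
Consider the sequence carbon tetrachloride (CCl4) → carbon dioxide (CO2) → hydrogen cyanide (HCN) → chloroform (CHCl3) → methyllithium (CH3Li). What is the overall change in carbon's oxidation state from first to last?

-8

Carbon oxidation states along the series — carbon tetrachloride: +4, carbon dioxide: +4, hydrogen cyanide: +2, chloroform: +2, methyllithium: -4.
Net change = -4 − (+4) = -8.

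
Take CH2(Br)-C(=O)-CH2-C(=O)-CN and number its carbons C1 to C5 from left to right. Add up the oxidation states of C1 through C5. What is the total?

Tallying each carbon's bonds:
C1: 1C, 2H, 1Br → 0 − 2 + 1 = -1
C2: 2C, 2O → 0 + 2 = +2
C3: 2C, 2H → 0 − 2 = -2
C4: 2C, 2O → 0 + 2 = +2
C5: 1C, 3N → 0 + 3 = +3
Sum = -1 + 2 − 2 + 2 + 3 = +4.

+4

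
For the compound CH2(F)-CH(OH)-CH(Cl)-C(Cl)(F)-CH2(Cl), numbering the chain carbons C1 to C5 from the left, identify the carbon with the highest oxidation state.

C4

Each bond to a more electronegative atom (O, N, halogen) counts +1, each bond to a less electronegative atom (H, metal, B, Si) counts −1, and each C–C bond counts 0. Tallying each carbon:
C1: 1C, 2H, 1F → 0 − 2 + 1 = -1
C2: 2C, 1H, 1O → 0 − 1 + 1 = 0
C3: 2C, 1H, 1Cl → 0 − 1 + 1 = 0
C4: 2C, 1F, 1Cl → 0 + 1 + 1 = +2
C5: 1C, 2H, 1Cl → 0 − 2 + 1 = -1
The most oxidised carbon is C4 at +2.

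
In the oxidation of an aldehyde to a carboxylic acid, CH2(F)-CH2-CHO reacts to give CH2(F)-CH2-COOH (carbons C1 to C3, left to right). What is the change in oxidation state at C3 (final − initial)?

+2

Before: C3 has 1 bond to C, 1 bond to H, 2 bonds to O → oxidation state +1.
After: C3 has 1 bond to C, 3 bonds to O → oxidation state +3.
Δ = +3 − (+1) = +2, so this is an oxidation at C3.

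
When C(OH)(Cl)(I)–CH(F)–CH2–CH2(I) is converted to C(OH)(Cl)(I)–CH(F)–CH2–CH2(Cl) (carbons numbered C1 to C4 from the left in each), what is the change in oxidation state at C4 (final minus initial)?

0

Before: C4 has 1 bond to C, 2 bonds to H, 1 bond to I → oxidation state -1.
After: C4 has 1 bond to C, 2 bonds to H, 1 bond to Cl → oxidation state -1.
Δ = -1 − (-1) = 0, so no net redox change at C4.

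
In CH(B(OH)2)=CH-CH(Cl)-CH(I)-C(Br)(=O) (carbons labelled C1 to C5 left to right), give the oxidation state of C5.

+3

Each bond to a more electronegative atom (O, N, halogen) counts +1, each bond to a less electronegative atom (H, metal, B, Si) counts −1, and each C–C bond counts 0.
C5 has one bond to C (0), one bond to Br (+1), a double bond to O (2×+1 = +2).
Oxidation state = 0 + 1 + 2 = +3.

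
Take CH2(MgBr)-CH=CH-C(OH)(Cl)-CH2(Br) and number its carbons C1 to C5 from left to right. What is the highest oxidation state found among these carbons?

Tallying each carbon's bonds:
C1: 1C, 2H, 1Mg → 0 − 2 − 1 = -3
C2: 3C, 1H → 0 − 1 = -1
C3: 3C, 1H → 0 − 1 = -1
C4: 2C, 1O, 1Cl → 0 + 1 + 1 = +2
C5: 1C, 2H, 1Br → 0 − 2 + 1 = -1
The highest value is +2.

+2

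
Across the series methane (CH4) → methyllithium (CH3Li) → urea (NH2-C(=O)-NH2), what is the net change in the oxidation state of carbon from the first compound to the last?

+8

Carbon oxidation states along the series — methane: -4, methyllithium: -4, urea: +4.
Net change = +4 − (-4) = +8.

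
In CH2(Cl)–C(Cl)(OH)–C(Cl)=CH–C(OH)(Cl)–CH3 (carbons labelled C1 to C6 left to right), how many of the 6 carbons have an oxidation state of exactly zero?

0

Tallying each carbon's bonds:
C1: 1C, 2H, 1Cl → 0 − 2 + 1 = -1
C2: 2C, 1O, 1Cl → 0 + 1 + 1 = +2
C3: 3C, 1Cl → 0 + 1 = +1
C4: 3C, 1H → 0 − 1 = -1
C5: 2C, 1O, 1Cl → 0 + 1 + 1 = +2
C6: 1C, 3H → 0 − 3 = -3
0 carbons meet the condition.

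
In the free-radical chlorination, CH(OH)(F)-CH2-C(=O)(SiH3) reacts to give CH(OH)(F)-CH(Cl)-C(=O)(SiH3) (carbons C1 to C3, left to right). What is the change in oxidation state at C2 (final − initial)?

+2

Before: C2 has 2 bonds to C, 2 bonds to H → oxidation state -2.
After: C2 has 2 bonds to C, 1 bond to H, 1 bond to Cl → oxidation state 0.
Δ = 0 − (-2) = +2, so this is an oxidation at C2.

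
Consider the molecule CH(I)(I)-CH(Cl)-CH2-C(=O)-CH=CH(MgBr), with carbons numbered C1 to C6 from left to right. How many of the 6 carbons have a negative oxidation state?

Count +1 for every bond to an atom more electronegative than carbon and −1 for every bond to one less electronegative; C–C bonds are 0. Tallying each carbon:
C1: 1C, 1H, 2I → 0 − 1 + 2 = +1
C2: 2C, 1H, 1Cl → 0 − 1 + 1 = 0
C3: 2C, 2H → 0 − 2 = -2
C4: 2C, 2O → 0 + 2 = +2
C5: 3C, 1H → 0 − 1 = -1
C6: 2C, 1H, 1Mg → 0 − 1 − 1 = -2
3 carbons (C3, C5, C6) meet the condition.

3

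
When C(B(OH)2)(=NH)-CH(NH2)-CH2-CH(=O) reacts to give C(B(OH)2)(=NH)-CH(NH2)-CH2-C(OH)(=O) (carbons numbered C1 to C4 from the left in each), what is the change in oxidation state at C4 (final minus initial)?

+2

Before: C4 has 1 bond to C, 1 bond to H, 2 bonds to O → oxidation state +1.
After: C4 has 1 bond to C, 3 bonds to O → oxidation state +3.
Δ = +3 − (+1) = +2, so this is an oxidation at C4.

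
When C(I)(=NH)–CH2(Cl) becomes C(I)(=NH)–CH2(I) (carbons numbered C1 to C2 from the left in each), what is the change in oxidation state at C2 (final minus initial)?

0

Before: C2 has 1 bond to C, 2 bonds to H, 1 bond to Cl → oxidation state -1.
After: C2 has 1 bond to C, 2 bonds to H, 1 bond to I → oxidation state -1.
Δ = -1 − (-1) = 0, so no net redox change at C2.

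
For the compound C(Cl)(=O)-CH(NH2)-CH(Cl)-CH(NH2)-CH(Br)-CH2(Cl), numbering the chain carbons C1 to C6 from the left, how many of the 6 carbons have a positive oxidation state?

1

Each bond to a more electronegative atom (O, N, halogen) counts +1, each bond to a less electronegative atom (H, metal, B, Si) counts −1, and each C–C bond counts 0. Tallying each carbon:
C1: 1C, 2O, 1Cl → 0 + 2 + 1 = +3
C2: 2C, 1H, 1N → 0 − 1 + 1 = 0
C3: 2C, 1H, 1Cl → 0 − 1 + 1 = 0
C4: 2C, 1H, 1N → 0 − 1 + 1 = 0
C5: 2C, 1H, 1Br → 0 − 1 + 1 = 0
C6: 1C, 2H, 1Cl → 0 − 2 + 1 = -1
1 carbon (C1) meets the condition.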